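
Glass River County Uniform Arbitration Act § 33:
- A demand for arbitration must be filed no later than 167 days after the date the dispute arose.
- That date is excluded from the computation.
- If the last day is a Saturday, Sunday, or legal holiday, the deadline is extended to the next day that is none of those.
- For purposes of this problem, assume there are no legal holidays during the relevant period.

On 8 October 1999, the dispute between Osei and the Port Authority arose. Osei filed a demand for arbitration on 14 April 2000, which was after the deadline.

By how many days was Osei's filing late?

167 days after 8 October 1999 is March 23, 2000.
March 23, 2000 is a Thursday and not a legal holiday, so no extension applies.
The deadline is March 23, 2000; from March 23, 2000 to April 14, 2000 is 22 days.

22 days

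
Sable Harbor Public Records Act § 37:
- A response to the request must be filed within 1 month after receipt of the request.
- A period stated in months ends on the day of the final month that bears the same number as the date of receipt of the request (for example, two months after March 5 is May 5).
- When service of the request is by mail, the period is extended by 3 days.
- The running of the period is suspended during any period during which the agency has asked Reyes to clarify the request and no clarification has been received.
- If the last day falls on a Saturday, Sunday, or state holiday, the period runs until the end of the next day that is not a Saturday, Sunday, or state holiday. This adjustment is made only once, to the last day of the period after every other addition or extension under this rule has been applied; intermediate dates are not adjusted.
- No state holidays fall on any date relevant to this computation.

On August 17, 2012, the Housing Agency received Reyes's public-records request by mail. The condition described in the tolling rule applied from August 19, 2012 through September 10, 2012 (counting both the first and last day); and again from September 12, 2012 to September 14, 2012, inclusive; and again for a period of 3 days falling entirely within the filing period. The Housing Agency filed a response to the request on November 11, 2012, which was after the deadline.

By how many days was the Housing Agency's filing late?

1 month after August 17, 2012 is September 17, 2012.
Service was by mail, adding 3 days: September 17, 2012 + 3 days = September 20, 2012.
From August 19, 2012 through September 10, 2012 inclusive is 23 days; tolling adds 23 days: September 20, 2012 + 23 days = October 13, 2012.
From September 12, 2012 through September 14, 2012 inclusive is 3 days; tolling adds 3 days: October 13, 2012 + 3 days = October 16, 2012.
Tolling adds 3 days: October 16, 2012 + 3 days = October 19, 2012.
October 19, 2012 is a Friday and not a state holiday, so no extension applies.
The deadline is October 19, 2012; from October 19, 2012 to November 11, 2012 is 23 days.

23 days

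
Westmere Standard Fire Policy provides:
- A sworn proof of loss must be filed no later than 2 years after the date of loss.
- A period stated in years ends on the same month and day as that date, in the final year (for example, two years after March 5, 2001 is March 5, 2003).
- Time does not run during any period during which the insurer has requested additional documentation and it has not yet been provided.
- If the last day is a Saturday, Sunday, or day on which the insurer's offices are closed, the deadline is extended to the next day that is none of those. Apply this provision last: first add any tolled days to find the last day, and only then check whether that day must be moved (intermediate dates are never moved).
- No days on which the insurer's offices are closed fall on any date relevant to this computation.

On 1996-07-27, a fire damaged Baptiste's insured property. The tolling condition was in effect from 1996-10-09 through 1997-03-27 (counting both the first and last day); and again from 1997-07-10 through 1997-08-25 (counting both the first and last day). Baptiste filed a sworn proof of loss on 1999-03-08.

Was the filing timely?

2 years after 1996-07-27 is July 27, 1998.
From October 9, 1996 through March 27, 1997 inclusive is 170 days; tolling adds 170 days: July 27, 1998 + 170 days = January 13, 1999.
From July 10, 1997 through August 25, 1997 inclusive is 47 days; tolling adds 47 days: January 13, 1999 + 47 days = March 1, 1999.
March 1, 1999 is a Monday and not a day on which the insurer's offices are closed, so no extension applies.
The deadline is March 1, 1999; the filing on March 8, 1999 is after that date.

No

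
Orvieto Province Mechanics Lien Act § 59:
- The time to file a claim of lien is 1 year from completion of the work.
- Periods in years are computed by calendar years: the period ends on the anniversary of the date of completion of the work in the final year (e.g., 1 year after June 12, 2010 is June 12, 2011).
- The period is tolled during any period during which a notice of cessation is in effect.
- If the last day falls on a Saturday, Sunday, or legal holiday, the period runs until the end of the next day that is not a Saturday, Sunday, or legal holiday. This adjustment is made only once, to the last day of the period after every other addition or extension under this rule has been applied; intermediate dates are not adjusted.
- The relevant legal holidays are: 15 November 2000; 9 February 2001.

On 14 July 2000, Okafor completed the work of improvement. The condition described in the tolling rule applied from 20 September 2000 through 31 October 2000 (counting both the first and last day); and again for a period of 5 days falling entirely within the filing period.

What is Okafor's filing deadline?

1 year after 14 July 2000 is July 14, 2001.
From September 20, 2000 through October 31, 2000 inclusive is 42 days; tolling adds 42 days: July 14, 2001 + 42 days = August 25, 2001.
Tolling adds 5 days: August 25, 2001 + 5 days = August 30, 2001.
August 30, 2001 is a Thursday and not a legal holiday, so no extension applies.

August 30, 2001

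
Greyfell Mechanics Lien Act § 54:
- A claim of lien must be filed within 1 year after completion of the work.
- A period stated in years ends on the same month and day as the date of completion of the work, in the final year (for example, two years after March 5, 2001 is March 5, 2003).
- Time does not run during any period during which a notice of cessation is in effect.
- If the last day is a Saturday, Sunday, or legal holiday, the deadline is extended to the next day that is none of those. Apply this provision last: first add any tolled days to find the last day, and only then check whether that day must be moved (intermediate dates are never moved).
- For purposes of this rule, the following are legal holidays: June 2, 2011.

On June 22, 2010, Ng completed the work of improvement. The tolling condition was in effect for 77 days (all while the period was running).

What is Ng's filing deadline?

September 7, 2011

1 year after June 22, 2010 is June 22, 2011.
Tolling adds 77 days: June 22, 2011 + 77 days = September 7, 2011.
September 7, 2011 is a Wednesday and not a legal holiday, so no extension applies.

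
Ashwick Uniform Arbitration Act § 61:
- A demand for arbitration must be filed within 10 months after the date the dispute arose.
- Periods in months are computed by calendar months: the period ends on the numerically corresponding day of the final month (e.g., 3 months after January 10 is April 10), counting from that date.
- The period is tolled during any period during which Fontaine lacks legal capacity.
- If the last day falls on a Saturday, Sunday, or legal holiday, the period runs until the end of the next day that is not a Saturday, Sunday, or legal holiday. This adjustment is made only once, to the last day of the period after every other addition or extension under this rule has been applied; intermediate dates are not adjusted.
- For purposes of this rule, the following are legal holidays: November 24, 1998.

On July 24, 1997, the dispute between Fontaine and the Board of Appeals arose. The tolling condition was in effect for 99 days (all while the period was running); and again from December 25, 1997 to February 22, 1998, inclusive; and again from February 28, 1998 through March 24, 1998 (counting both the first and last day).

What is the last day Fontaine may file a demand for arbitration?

November 25, 1998

10 months after July 24, 1997 is May 24, 1998.
Tolling adds 99 days: May 24, 1998 + 99 days = August 31, 1998.
From December 25, 1997 through February 22, 1998 inclusive is 60 days; tolling adds 60 days: August 31, 1998 + 60 days = October 30, 1998.
From February 28, 1998 through March 24, 1998 inclusive is 25 days; tolling adds 25 days: October 30, 1998 + 25 days = November 24, 1998.
November 24, 1998 is a listed holiday. The next qualifying day is November 25, 1998.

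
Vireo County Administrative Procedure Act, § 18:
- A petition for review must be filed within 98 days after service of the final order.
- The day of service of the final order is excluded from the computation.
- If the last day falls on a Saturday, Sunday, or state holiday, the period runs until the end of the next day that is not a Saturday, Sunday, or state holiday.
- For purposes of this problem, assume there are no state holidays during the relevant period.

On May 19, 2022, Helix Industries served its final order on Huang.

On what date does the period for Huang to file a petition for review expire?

98 days after May 19, 2022 is August 25, 2022.
August 25, 2022 is a Thursday and not a state holiday, so no extension applies.

August 25, 2022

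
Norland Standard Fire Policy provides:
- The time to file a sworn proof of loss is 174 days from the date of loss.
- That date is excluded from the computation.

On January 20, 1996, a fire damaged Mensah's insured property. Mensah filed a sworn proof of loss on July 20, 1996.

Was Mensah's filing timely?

No

174 days after January 20, 1996 is July 12, 1996.
The deadline is July 12, 1996; the filing on July 20, 1996 is after that date.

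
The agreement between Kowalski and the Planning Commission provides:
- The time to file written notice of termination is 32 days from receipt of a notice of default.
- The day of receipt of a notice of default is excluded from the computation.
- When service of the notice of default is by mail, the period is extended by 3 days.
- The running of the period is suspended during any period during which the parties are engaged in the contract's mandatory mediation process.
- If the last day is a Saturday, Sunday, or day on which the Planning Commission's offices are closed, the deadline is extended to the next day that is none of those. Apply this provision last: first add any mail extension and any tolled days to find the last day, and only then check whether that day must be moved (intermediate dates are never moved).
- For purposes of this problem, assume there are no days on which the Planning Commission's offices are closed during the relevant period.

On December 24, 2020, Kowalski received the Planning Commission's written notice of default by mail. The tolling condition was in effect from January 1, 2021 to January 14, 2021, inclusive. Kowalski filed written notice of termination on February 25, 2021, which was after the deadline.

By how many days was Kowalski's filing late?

14 days

32 days after December 24, 2020 is January 25, 2021.
Service was by mail, adding 3 days: January 25, 2021 + 3 days = January 28, 2021.
From January 1, 2021 through January 14, 2021 inclusive is 14 days; tolling adds 14 days: January 28, 2021 + 14 days = February 11, 2021.
February 11, 2021 is a Thursday and not a day on which the Planning Commission's offices are closed, so no extension applies.
The deadline is February 11, 2021; from February 11, 2021 to February 25, 2021 is 14 days.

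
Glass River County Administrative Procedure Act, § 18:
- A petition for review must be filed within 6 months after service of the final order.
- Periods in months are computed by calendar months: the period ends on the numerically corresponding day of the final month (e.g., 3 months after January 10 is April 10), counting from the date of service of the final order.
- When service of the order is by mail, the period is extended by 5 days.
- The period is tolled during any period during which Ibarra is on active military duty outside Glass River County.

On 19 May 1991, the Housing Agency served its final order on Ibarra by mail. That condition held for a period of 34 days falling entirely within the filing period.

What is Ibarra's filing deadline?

December 28, 1991

6 months after 19 May 1991 is November 19, 1991.
Service was by mail, adding 5 days: November 19, 1991 + 5 days = November 24, 1991.
Tolling adds 34 days: November 24, 1991 + 34 days = December 28, 1991.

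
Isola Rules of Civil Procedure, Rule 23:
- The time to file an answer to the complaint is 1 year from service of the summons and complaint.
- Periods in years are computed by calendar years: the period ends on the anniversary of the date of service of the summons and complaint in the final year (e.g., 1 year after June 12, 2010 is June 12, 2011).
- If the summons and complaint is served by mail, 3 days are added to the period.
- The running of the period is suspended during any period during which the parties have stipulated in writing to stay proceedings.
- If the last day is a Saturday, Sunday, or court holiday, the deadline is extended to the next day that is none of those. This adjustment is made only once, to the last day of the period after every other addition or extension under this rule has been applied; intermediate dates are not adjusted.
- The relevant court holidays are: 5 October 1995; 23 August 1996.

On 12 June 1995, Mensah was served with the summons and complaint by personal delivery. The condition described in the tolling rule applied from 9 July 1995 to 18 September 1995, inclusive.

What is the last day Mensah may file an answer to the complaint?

August 26, 1996

1 year after 12 June 1995 is June 12, 1996.
Service was not by mail, so no mail extension applies.
From July 9, 1995 through September 18, 1995 inclusive is 72 days; tolling adds 72 days: June 12, 1996 + 72 days = August 23, 1996.
August 23, 1996 is a listed holiday; August 24, 1996 is Saturday; August 25, 1996 is Sunday. The next qualifying day is August 26, 1996.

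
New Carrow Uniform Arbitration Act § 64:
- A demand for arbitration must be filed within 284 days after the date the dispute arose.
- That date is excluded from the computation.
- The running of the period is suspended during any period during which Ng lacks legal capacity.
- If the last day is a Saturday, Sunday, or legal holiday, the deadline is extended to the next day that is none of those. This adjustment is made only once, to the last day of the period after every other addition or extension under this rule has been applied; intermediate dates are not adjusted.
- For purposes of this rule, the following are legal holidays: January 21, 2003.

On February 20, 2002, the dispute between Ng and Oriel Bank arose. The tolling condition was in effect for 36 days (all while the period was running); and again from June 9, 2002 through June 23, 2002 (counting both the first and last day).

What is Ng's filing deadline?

January 22, 2003

284 days after February 20, 2002 is December 1, 2002.
Tolling adds 36 days: December 1, 2002 + 36 days = January 6, 2003.
From June 9, 2002 through June 23, 2002 inclusive is 15 days; tolling adds 15 days: January 6, 2003 + 15 days = January 21, 2003.
January 21, 2003 is a listed holiday. The next qualifying day is January 22, 2003.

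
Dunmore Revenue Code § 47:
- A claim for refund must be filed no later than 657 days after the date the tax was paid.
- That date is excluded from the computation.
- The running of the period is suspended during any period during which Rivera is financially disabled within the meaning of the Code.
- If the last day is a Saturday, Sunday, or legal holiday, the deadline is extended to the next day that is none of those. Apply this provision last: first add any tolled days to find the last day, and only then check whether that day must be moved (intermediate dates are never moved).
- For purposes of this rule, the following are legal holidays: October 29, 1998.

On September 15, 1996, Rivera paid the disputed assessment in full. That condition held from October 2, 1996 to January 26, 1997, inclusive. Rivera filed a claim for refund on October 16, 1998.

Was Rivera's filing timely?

Yes

657 days after September 15, 1996 is July 4, 1998.
From October 2, 1996 through January 26, 1997 inclusive is 117 days; tolling adds 117 days: July 4, 1998 + 117 days = October 29, 1998.
October 29, 1998 is a listed holiday. The next qualifying day is October 30, 1998.
The deadline is October 30, 1998; the filing on October 16, 1998 is on or before that date.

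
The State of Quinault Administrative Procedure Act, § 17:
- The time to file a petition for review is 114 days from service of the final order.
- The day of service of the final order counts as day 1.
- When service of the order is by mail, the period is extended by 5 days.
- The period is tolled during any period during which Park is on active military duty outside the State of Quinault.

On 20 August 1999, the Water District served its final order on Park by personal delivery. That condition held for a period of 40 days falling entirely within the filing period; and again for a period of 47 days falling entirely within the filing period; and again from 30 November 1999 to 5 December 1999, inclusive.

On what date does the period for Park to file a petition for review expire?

March 13, 2000

Counting 20 August 1999 as day 1, day 114 is December 11, 1999.
Service was not by mail, so no mail extension applies.
Tolling adds 40 days: December 11, 1999 + 40 days = January 20, 2000.
Tolling adds 47 days: January 20, 2000 + 47 days = March 7, 2000.
From November 30, 1999 through December 5, 1999 inclusive is 6 days; tolling adds 6 days: March 7, 2000 + 6 days = March 13, 2000.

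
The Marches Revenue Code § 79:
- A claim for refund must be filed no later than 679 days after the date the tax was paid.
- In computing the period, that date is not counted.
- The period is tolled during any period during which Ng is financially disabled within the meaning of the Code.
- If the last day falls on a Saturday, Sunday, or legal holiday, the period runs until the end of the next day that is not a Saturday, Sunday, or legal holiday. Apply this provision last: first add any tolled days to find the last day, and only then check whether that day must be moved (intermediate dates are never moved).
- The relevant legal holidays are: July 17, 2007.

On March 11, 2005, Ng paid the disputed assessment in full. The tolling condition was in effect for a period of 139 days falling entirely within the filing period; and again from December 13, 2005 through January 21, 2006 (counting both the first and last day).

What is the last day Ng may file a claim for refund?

679 days after March 11, 2005 is January 19, 2007.
Tolling adds 139 days: January 19, 2007 + 139 days = June 7, 2007.
From December 13, 2005 through January 21, 2006 inclusive is 40 days; tolling adds 40 days: June 7, 2007 + 40 days = July 17, 2007.
July 17, 2007 is a listed holiday. The next qualifying day is July 18, 2007.

July 18, 2007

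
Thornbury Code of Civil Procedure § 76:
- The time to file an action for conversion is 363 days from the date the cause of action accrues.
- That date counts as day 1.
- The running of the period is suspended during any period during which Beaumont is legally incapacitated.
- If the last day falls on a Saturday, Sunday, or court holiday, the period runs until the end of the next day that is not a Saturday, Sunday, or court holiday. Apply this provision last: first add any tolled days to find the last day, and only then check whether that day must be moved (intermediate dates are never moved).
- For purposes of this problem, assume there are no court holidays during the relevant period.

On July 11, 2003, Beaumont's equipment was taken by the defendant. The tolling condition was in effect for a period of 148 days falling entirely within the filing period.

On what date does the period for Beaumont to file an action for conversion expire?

Counting July 11, 2003 as day 1, day 363 is July 7, 2004.
Tolling adds 148 days: July 7, 2004 + 148 days = December 2, 2004.
December 2, 2004 is a Thursday and not a court holiday, so no extension applies.

December 2, 2004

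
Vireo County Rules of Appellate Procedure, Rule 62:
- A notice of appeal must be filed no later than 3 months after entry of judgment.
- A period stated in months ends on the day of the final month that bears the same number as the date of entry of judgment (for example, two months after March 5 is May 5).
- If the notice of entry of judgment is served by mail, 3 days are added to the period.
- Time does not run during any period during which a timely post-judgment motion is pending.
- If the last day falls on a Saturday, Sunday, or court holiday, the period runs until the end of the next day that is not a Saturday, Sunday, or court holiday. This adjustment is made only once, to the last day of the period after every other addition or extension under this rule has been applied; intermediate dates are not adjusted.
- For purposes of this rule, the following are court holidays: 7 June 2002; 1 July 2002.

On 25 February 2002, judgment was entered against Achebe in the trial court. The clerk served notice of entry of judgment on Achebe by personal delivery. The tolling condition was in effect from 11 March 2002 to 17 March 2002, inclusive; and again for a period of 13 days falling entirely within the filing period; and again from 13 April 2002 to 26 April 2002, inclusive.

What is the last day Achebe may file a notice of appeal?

June 28, 2002

3 months after 25 February 2002 is May 25, 2002.
Service was not by mail, so no mail extension applies.
From March 11, 2002 through March 17, 2002 inclusive is 7 days; tolling adds 7 days: May 25, 2002 + 7 days = June 1, 2002.
Tolling adds 13 days: June 1, 2002 + 13 days = June 14, 2002.
From April 13, 2002 through April 26, 2002 inclusive is 14 days; tolling adds 14 days: June 14, 2002 + 14 days = June 28, 2002.
June 28, 2002 is a Friday and not a court holiday, so no extension applies.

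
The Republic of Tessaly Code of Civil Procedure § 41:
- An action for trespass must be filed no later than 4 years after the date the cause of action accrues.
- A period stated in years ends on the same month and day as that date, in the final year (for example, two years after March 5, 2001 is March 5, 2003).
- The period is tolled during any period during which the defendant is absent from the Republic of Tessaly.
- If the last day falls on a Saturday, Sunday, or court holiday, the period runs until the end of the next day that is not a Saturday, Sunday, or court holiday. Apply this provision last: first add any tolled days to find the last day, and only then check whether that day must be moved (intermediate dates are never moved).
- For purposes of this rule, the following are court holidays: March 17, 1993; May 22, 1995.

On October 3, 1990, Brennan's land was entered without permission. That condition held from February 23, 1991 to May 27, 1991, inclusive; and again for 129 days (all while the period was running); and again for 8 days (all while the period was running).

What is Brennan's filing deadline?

May 23, 1995

4 years after October 3, 1990 is October 3, 1994.
From February 23, 1991 through May 27, 1991 inclusive is 94 days; tolling adds 94 days: October 3, 1994 + 94 days = January 5, 1995.
Tolling adds 129 days: January 5, 1995 + 129 days = May 14, 1995.
Tolling adds 8 days: May 14, 1995 + 8 days = May 22, 1995.
May 22, 1995 is a listed holiday. The next qualifying day is May 23, 1995.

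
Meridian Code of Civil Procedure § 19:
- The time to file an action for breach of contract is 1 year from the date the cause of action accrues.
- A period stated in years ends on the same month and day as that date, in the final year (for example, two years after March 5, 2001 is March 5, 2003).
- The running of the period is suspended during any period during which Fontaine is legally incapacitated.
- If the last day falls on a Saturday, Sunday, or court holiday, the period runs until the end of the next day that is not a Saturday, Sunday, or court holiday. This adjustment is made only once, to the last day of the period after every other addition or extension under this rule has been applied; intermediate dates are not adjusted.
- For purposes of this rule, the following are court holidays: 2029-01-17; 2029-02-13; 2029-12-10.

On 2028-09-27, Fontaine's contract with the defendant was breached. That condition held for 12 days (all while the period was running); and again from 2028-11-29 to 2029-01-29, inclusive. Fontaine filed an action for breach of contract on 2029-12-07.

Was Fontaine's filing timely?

Yes

1 year after 2028-09-27 is September 27, 2029.
Tolling adds 12 days: September 27, 2029 + 12 days = October 9, 2029.
From November 29, 2028 through January 29, 2029 inclusive is 62 days; tolling adds 62 days: October 9, 2029 + 62 days = December 10, 2029.
December 10, 2029 is a listed holiday. The next qualifying day is December 11, 2029.
The deadline is December 11, 2029; the filing on December 7, 2029 is on or before that date.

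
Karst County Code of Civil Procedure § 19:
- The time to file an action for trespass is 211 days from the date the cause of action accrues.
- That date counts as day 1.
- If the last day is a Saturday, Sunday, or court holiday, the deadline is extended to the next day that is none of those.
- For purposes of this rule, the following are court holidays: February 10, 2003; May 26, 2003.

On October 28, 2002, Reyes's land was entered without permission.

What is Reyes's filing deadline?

May 27, 2003

Counting October 28, 2002 as day 1, day 211 is May 26, 2003.
May 26, 2003 is a listed holiday. The next qualifying day is May 27, 2003.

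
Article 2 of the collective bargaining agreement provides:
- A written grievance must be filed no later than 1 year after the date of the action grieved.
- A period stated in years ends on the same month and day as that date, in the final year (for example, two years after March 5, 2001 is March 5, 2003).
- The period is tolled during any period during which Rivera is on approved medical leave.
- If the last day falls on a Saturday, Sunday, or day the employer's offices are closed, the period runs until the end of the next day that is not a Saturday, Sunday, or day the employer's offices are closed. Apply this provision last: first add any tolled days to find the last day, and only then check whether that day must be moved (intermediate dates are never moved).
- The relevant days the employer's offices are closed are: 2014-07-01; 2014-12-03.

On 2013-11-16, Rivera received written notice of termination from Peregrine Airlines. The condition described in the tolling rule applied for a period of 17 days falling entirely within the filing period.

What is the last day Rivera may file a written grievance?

1 year after 2013-11-16 is November 16, 2014.
Tolling adds 17 days: November 16, 2014 + 17 days = December 3, 2014.
December 3, 2014 is a listed holiday. The next qualifying day is December 4, 2014.

December 4, 2014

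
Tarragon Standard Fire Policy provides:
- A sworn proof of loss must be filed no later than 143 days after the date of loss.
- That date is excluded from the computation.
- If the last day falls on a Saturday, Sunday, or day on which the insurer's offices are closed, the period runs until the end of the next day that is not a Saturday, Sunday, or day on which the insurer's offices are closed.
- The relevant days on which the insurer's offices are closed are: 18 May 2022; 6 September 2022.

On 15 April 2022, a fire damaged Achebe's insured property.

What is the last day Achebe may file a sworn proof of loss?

143 days after 15 April 2022 is September 5, 2022.
September 5, 2022 is a Monday and not a day on which the insurer's offices are closed, so no extension applies.

September 5, 2022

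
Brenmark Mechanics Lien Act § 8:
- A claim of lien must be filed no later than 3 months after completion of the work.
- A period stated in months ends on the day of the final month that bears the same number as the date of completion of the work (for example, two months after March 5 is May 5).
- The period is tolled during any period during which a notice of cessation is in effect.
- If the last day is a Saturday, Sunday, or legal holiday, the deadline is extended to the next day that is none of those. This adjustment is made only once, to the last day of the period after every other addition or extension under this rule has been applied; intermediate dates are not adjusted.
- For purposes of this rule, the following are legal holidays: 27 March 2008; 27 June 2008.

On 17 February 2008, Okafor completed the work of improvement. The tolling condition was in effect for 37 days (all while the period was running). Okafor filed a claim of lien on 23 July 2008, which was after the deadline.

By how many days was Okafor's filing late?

30 days

3 months after 17 February 2008 is May 17, 2008.
Tolling adds 37 days: May 17, 2008 + 37 days = June 23, 2008.
June 23, 2008 is a Monday and not a legal holiday, so no extension applies.
The deadline is June 23, 2008; from June 23, 2008 to July 23, 2008 is 30 days.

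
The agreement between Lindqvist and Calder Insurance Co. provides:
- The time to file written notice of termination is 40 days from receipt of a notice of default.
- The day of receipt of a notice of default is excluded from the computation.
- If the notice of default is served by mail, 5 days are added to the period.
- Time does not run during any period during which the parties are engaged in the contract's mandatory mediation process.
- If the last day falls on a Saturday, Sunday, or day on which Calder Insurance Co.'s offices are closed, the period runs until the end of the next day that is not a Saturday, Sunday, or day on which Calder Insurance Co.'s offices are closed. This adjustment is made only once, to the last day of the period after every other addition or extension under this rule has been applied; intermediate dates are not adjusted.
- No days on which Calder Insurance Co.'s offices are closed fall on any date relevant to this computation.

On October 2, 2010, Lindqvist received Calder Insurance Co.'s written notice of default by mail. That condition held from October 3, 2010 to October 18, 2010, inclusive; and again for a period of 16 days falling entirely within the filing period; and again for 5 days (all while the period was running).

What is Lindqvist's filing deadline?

December 23, 2010

40 days after October 2, 2010 is November 11, 2010.
Service was by mail, adding 5 days: November 11, 2010 + 5 days = November 16, 2010.
From October 3, 2010 through October 18, 2010 inclusive is 16 days; tolling adds 16 days: November 16, 2010 + 16 days = December 2, 2010.
Tolling adds 16 days: December 2, 2010 + 16 days = December 18, 2010.
Tolling adds 5 days: December 18, 2010 + 5 days = December 23, 2010.
December 23, 2010 is a Thursday and not a day on which Calder Insurance Co.'s offices are closed, so no extension applies.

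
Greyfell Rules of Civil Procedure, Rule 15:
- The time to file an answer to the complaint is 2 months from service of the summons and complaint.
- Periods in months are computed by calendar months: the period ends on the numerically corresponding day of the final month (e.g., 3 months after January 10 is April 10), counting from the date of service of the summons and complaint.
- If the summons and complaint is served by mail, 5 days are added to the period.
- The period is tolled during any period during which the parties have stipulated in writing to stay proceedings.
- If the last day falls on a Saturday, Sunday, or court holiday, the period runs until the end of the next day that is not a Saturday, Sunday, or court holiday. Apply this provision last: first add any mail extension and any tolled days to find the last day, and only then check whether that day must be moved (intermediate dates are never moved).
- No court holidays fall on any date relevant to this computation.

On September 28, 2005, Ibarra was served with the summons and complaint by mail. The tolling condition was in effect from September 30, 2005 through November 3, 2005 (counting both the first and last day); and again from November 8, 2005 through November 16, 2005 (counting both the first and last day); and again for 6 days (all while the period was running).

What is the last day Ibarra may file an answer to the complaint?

2 months after September 28, 2005 is November 28, 2005.
Service was by mail, adding 5 days: November 28, 2005 + 5 days = December 3, 2005.
From September 30, 2005 through November 3, 2005 inclusive is 35 days; tolling adds 35 days: December 3, 2005 + 35 days = January 7, 2006.
From November 8, 2005 through November 16, 2005 inclusive is 9 days; tolling adds 9 days: January 7, 2006 + 9 days = January 16, 2006.
Tolling adds 6 days: January 16, 2006 + 6 days = January 22, 2006.
January 22, 2006 is Sunday. The next qualifying day is January 23, 2006.

January 23, 2006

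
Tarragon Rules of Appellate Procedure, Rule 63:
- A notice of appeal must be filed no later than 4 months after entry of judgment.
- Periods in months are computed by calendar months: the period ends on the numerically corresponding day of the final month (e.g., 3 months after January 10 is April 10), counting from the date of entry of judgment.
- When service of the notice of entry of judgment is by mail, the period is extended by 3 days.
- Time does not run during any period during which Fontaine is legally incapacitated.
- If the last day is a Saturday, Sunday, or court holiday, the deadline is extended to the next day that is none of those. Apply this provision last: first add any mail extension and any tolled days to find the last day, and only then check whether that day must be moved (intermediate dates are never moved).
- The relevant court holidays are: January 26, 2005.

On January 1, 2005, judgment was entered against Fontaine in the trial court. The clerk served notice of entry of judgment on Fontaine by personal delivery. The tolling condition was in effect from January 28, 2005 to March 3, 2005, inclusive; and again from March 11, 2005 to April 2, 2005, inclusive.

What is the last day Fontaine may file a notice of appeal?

June 28, 2005

4 months after January 1, 2005 is May 1, 2005.
Service was not by mail, so no mail extension applies.
From January 28, 2005 through March 3, 2005 inclusive is 35 days; tolling adds 35 days: May 1, 2005 + 35 days = June 5, 2005.
From March 11, 2005 through April 2, 2005 inclusive is 23 days; tolling adds 23 days: June 5, 2005 + 23 days = June 28, 2005.
June 28, 2005 is a Tuesday and not a court holiday, so no extension applies.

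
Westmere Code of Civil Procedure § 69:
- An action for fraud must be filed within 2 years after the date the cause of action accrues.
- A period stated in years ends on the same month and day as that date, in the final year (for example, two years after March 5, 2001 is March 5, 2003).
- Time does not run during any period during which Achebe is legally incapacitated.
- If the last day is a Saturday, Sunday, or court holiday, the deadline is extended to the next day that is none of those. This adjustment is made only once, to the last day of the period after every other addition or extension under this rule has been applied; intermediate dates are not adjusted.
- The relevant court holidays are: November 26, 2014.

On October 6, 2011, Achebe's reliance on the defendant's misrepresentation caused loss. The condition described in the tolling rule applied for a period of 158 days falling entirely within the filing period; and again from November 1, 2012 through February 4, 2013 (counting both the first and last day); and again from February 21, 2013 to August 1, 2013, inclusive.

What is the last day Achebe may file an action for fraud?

2 years after October 6, 2011 is October 6, 2013.
Tolling adds 158 days: October 6, 2013 + 158 days = March 13, 2014.
From November 1, 2012 through February 4, 2013 inclusive is 96 days; tolling adds 96 days: March 13, 2014 + 96 days = June 17, 2014.
From February 21, 2013 through August 1, 2013 inclusive is 162 days; tolling adds 162 days: June 17, 2014 + 162 days = November 26, 2014.
November 26, 2014 is a listed holiday. The next qualifying day is November 27, 2014.

November 27, 2014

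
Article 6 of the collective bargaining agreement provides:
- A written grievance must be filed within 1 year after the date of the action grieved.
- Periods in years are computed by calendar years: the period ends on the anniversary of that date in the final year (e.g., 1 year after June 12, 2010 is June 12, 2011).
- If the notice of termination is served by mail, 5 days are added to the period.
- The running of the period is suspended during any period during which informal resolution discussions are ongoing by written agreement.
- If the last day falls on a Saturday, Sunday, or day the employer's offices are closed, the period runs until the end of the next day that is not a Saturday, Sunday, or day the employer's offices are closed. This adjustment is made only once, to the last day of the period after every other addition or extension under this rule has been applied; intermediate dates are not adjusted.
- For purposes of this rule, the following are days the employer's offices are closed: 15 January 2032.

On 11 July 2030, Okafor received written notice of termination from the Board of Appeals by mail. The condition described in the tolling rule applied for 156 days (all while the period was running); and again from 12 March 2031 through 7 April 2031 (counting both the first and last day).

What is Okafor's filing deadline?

1 year after 11 July 2030 is July 11, 2031.
Service was by mail, adding 5 days: July 11, 2031 + 5 days = July 16, 2031.
Tolling adds 156 days: July 16, 2031 + 156 days = December 19, 2031.
From March 12, 2031 through April 7, 2031 inclusive is 27 days; tolling adds 27 days: December 19, 2031 + 27 days = January 15, 2032.
January 15, 2032 is a listed holiday. The next qualifying day is January 16, 2032.

January 16, 2032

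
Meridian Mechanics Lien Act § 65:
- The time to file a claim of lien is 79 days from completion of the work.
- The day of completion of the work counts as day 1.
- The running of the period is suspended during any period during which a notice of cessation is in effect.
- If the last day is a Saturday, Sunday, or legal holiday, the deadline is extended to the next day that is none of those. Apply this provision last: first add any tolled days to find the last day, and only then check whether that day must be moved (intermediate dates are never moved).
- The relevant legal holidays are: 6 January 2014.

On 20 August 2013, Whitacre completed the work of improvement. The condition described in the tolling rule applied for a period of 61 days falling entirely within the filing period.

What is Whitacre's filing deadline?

Counting 20 August 2013 as day 1, day 79 is November 6, 2013.
Tolling adds 61 days: November 6, 2013 + 61 days = January 6, 2014.
January 6, 2014 is a listed holiday. The next qualifying day is January 7, 2014.

January 7, 2014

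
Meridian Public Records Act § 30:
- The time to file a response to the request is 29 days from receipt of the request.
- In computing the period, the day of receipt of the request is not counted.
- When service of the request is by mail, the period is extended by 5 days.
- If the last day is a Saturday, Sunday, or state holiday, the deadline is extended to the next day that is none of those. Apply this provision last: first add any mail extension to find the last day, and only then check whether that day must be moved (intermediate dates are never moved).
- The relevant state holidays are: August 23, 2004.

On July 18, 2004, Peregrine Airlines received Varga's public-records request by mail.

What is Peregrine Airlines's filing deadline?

29 days after July 18, 2004 is August 16, 2004.
Service was by mail, adding 5 days: August 16, 2004 + 5 days = August 21, 2004.
August 21, 2004 is Saturday; August 22, 2004 is Sunday; August 23, 2004 is a listed holiday. The next qualifying day is August 24, 2004.

August 24, 2004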